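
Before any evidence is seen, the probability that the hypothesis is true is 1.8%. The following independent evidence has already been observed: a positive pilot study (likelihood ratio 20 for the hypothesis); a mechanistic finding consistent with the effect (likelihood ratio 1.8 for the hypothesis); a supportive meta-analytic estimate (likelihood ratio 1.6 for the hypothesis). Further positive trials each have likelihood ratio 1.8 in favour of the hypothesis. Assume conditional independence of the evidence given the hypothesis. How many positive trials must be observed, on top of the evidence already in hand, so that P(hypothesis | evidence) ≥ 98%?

7

Prior odds = 0.018/0.982 = 9/491.
Combined Bayes factor of the evidence already in hand = 20 × 1.8 × 1.6 = 57.6.
Odds after that evidence = (9/491) × 57.6 = 2592/2455.
Target odds = 0.98/0.02 = 49.
Need 1.8ⁿ ≥ 49 ÷ (2592/2455) = 120295/2592.
1.8⁶ = 531441/15625 falls short of 120295/2592 but 1.8⁷ = 4782969/78125 reaches it, so n = 7.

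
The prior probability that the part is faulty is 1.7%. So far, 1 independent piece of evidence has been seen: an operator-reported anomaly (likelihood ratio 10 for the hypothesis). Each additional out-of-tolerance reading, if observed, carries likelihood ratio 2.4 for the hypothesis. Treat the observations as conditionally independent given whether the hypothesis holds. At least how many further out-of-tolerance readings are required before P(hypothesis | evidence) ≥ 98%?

7

Prior odds = 0.017/0.983 = 17/983.
Bayes factor of the evidence already in hand = 10.
Odds after that evidence = (17/983) × 10 = 170/983.
Target odds = 0.98/0.02 = 49.
Need 2.4ⁿ ≥ 49 ÷ (170/983) = 48167/170.
2.4⁶ = 2985984/15625 falls short of 48167/170 but 2.4⁷ = 35831808/78125 reaches it, so n = 7.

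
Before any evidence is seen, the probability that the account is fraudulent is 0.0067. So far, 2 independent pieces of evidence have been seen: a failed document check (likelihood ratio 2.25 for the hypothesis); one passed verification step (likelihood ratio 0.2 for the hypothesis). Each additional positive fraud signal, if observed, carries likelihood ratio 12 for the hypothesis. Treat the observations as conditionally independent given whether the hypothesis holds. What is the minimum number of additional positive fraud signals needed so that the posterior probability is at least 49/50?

Prior odds = 0.0067/0.9933 = 67/9933.
Combined Bayes factor of the evidence already in hand = 2.25 × 0.2 = 0.45.
Odds after that evidence = (67/9933) × 0.45 = 201/66220.
Target odds = 0.98/0.02 = 49.
Need 12ⁿ ≥ 49 ÷ (201/66220) = 3244780/201.
12³ = 1728 falls short of 3244780/201 but 12⁴ = 20736 reaches it, so n = 4.

4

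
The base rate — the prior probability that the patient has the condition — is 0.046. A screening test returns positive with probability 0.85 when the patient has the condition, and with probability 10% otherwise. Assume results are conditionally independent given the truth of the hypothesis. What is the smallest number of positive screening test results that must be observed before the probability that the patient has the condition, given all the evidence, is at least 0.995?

4

Prior odds: 0.046 ÷ 0.954 = 23/477.
Likelihood ratio of a positive result = 0.85/0.1 = 8.5.
Target odds: 0.995 ÷ 0.005 = 199.
Require 8.5ⁿ ≥ 199 ÷ (23/477) = 94923/23.
8.5³ = 614.125 falls short of 94923/23 but 8.5⁴ = 5220.0625 reaches it, so n = 4.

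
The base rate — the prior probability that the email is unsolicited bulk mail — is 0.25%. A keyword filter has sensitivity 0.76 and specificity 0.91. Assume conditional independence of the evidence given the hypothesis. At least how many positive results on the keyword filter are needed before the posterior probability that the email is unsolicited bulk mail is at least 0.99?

5

Prior odds: 0.0025 ÷ 0.9975 = 1/399.
False-positive rate = 1 − 0.91 = 0.09; likelihood ratio of a positive = 0.76/0.09 = 76/9.
Target posterior odds = 0.99/0.01 = 99.
Need (1/399) × (76/9)ⁿ ≥ 99, i.e. (76/9)ⁿ ≥ 39501.
(76/9)⁴ = 33362176/6561 falls short of 39501 but (76/9)⁵ ≈42939.3 reaches it, so n = 5.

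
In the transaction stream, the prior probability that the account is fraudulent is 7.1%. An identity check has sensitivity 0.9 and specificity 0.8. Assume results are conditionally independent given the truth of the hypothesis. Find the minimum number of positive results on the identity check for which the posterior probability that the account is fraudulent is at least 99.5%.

Prior odds: 0.071 ÷ 0.929 = 71/929.
False-positive rate = 1 − 0.8 = 0.2; likelihood ratio of a positive = 0.9/0.2 = 4.5.
Target posterior odds = 0.995/0.005 = 199.
Require 4.5ⁿ ≥ 199 ÷ (71/929) = 184871/71.
4.5⁵ = 1845.28125 falls short of 184871/71 but 4.5⁶ = 8303.765625 reaches it, so n = 6.

6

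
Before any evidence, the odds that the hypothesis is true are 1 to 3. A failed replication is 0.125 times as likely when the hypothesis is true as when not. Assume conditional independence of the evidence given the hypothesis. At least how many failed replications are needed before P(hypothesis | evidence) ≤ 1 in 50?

Prior odds = 1/3.
Likelihood ratio per failed replication = 0.125.
Target posterior odds = 0.02/0.98 = 1/49.
Need (1/3) × 0.125ⁿ ≤ 1/49, i.e. 0.125ⁿ ≤ 3/49.
0.125¹ = 0.125 is still above 3/49 but 0.125² = 0.015625 is at or below it, so n = 2.

2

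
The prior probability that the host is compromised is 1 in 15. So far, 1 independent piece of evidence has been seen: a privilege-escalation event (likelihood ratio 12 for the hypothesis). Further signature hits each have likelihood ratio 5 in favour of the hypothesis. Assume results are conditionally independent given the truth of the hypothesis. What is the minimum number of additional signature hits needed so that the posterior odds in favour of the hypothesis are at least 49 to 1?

3

Prior odds = (1/15)/(14/15) = 1/14.
Bayes factor of the evidence already in hand = 12.
Odds after that evidence = (1/14) × 12 = 6/7.
Target odds = 49.
Need 5ⁿ ≥ 49 ÷ (6/7) = 343/6.
5² = 25 falls short of 343/6 but 5³ = 125 reaches it, so n = 3.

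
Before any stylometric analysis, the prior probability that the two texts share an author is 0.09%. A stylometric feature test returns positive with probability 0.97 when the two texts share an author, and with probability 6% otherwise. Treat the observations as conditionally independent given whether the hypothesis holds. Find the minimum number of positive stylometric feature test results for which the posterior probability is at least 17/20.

Prior odds = 0.0009/0.9991 = 9/9991.
Likelihood ratio of a positive result = 0.97/0.06 = 97/6.
Target posterior odds = 0.85/0.15 = 17/3.
Require (97/6)ⁿ ≥ 17/3 ÷ (9/9991) = 169847/27.
(97/6)³ = 912673/216 falls short of 169847/27 but (97/6)⁴ = 88529281/1296 reaches it, so n = 4.

4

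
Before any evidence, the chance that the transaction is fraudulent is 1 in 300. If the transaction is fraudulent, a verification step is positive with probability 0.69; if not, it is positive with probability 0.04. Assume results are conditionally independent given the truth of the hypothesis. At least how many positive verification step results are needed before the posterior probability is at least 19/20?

4

Prior odds: (1/300) ÷ (299/300) = 1/299.
Likelihood ratio of a positive = 0.69/0.04 = 17.25.
Target odds: 0.95 ÷ 0.05 = 19.
Need (1/299) × 17.25ⁿ ≥ 19, i.e. 17.25ⁿ ≥ 5681.
17.25³ = 5132.953125 falls short of 5681 but 17.25⁴ = 22667121/256 reaches it, so n = 4.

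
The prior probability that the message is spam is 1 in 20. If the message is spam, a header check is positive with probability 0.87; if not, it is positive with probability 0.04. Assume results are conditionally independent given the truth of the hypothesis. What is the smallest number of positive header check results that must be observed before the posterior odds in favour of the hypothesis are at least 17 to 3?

2

Prior odds: 0.05 ÷ 0.95 = 1/19.
Likelihood ratio of a positive = 0.87/0.04 = 21.75.
Target odds = 17/3.
Need (1/19) × 21.75ⁿ ≥ 17/3, i.e. 21.75ⁿ ≥ 323/3.
21.75¹ = 21.75 falls short of 323/3 but 21.75² = 473.0625 reaches it, so n = 2.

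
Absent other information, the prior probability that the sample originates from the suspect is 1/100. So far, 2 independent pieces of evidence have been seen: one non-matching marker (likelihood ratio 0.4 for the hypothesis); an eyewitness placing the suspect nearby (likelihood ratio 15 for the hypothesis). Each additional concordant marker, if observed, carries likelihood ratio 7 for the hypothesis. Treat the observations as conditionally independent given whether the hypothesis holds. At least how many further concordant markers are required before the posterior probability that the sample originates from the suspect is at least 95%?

Prior odds = 0.01/0.99 = 1/99.
Combined Bayes factor of the evidence already in hand = 0.4 × 15 = 6.
Odds after that evidence = (1/99) × 6 = 2/33.
Target odds = 0.95/0.05 = 19.
Need 7ⁿ ≥ 19 ÷ (2/33) = 313.5.
7² = 49 falls short of 313.5 but 7³ = 343 reaches it, so n = 3.

3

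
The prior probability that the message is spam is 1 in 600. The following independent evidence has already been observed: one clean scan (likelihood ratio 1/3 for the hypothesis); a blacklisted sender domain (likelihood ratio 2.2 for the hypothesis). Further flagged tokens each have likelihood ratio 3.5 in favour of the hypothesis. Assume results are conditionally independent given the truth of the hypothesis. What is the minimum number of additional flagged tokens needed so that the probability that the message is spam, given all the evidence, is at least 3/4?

Prior odds = (1/600)/(599/600) = 1/599.
Combined Bayes factor of the evidence already in hand = (1/3) × 2.2 = 11/15.
Odds after that evidence = (1/599) × 11/15 = 11/8985.
Target odds = 0.75/0.25 = 3.
Need 3.5ⁿ ≥ 3 ÷ (11/8985) = 26955/11.
3.5⁶ = 1838.265625 falls short of 26955/11 but 3.5⁷ = 823543/128 reaches it, so n = 7.

7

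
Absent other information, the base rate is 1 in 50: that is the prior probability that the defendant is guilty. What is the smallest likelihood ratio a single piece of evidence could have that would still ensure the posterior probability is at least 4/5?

196

Prior odds = 0.02/0.98 = 1/49.
Target odds = 0.8/0.2 = 4.
Required Bayes factor = 4 ÷ (1/49) = 196.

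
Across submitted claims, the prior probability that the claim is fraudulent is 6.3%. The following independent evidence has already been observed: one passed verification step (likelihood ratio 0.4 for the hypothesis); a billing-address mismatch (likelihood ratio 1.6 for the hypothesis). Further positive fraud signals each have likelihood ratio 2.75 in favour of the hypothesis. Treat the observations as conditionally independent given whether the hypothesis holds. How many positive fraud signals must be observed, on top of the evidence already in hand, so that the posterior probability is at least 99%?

8

Prior odds = 0.063/0.937 = 63/937.
Combined Bayes factor of the evidence already in hand = 0.4 × 1.6 = 0.64.
Odds after that evidence = (63/937) × 0.64 = 1008/23425.
Target odds = 0.99/0.01 = 99.
Need 2.75ⁿ ≥ 99 ÷ (1008/23425) = 257675/112.
2.75⁷ = 19487171/16384 falls short of 257675/112 but 2.75⁸ = 214358881/65536 reaches it, so n = 8.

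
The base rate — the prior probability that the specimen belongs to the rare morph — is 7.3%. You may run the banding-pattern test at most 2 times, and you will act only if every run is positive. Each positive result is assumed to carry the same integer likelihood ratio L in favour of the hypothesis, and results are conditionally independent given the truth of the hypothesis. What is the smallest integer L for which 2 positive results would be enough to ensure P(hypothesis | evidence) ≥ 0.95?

Prior odds = 0.073/0.927 = 73/927.
Target odds = 0.95/0.05 = 19.
Need L² ≥ 19 ÷ (73/927) = 17613/73.
15² = 225 < 17613/73 ≤ 256 = 16², so L = 16.

16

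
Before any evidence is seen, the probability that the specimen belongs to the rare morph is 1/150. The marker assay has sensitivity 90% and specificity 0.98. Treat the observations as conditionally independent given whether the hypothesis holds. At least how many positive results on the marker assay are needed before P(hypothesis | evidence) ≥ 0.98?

Prior odds: (1/150) ÷ (149/150) = 1/149.
False-positive rate = 1 − 0.98 = 0.02; likelihood ratio of a positive = 0.9/0.02 = 45.
Target posterior odds = 0.98/0.02 = 49.
Require 45ⁿ ≥ 49 ÷ (1/149) = 7301.
45² = 2025 falls short of 7301 but 45³ = 91125 reaches it, so n = 3.

3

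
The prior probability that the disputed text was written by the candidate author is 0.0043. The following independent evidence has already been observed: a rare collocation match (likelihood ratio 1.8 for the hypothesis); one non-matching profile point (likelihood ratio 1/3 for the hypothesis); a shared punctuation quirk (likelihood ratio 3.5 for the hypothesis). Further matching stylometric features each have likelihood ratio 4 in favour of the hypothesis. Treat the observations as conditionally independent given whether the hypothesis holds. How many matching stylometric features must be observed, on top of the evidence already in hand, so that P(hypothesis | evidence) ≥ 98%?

Prior odds = 0.0043/0.9957 = 43/9957.
Combined Bayes factor of the evidence already in hand = 1.8 × (1/3) × 3.5 = 2.1.
Odds after that evidence = (43/9957) × 2.1 = 301/33190.
Target odds = 0.98/0.02 = 49.
Need 4ⁿ ≥ 49 ÷ (301/33190) = 232330/43.
4⁶ = 4096 falls short of 232330/43 but 4⁷ = 16384 reaches it, so n = 7.

7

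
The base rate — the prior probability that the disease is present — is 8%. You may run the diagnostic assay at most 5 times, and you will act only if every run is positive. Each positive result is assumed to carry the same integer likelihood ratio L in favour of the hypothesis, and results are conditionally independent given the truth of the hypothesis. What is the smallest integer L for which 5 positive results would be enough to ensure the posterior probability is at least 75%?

Prior odds = 0.08/0.92 = 2/23.
Target odds = 0.75/0.25 = 3.
Need L⁵ ≥ 3 ÷ (2/23) = 34.5.
2⁵ = 32 < 34.5 ≤ 243 = 3⁵, so L = 3.

3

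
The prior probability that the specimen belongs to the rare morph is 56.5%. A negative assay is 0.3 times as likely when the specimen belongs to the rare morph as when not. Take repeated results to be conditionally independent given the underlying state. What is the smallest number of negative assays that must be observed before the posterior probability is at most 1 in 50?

4

Prior odds = 0.565/0.435 = 113/87.
Likelihood ratio per negative assay = 0.3.
Target posterior odds = 0.02/0.98 = 1/49.
Need (113/87) × 0.3ⁿ ≤ 1/49, i.e. 0.3ⁿ ≤ 87/5537.
0.3³ = 0.027 is still above 87/5537 but 0.3⁴ = 0.0081 is at or below it, so n = 4.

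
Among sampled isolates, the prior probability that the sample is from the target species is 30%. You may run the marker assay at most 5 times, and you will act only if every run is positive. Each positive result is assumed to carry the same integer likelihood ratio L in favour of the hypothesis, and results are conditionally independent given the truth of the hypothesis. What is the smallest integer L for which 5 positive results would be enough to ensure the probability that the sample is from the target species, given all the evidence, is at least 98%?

3

Prior odds = 0.3/0.7 = 3/7.
Target odds = 0.98/0.02 = 49.
Need L⁵ ≥ 49 ÷ (3/7) = 343/3.
2⁵ = 32 < 343/3 ≤ 243 = 3⁵, so L = 3.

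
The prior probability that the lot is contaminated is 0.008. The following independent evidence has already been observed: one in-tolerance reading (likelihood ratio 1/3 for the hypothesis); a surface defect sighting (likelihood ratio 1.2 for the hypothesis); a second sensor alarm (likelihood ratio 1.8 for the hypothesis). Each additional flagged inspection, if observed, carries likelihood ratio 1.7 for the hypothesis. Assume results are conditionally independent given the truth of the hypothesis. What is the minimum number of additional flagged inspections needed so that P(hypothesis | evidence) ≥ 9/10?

Prior odds = 0.008/0.992 = 1/124.
Combined Bayes factor of the evidence already in hand = (1/3) × 1.2 × 1.8 = 0.72.
Odds after that evidence = (1/124) × 0.72 = 9/1550.
Target odds = 0.9/0.1 = 9.
Need 1.7ⁿ ≥ 9 ÷ (9/1550) = 1550.
1.7¹³ ≈990.458 falls short of 1550 but 1.7¹⁴ ≈1683.78 reaches it, so n = 14.

14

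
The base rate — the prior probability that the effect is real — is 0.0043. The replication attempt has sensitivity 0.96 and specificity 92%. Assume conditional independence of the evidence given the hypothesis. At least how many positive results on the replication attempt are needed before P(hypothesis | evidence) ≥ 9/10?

4

Prior odds: 0.0043 ÷ 0.9957 = 43/9957.
False-positive rate = 1 − 0.92 = 0.08; likelihood ratio of a positive = 0.96/0.08 = 12.
Target odds: 0.9 ÷ 0.1 = 9.
Require 12ⁿ ≥ 9 ÷ (43/9957) = 89613/43.
12³ = 1728 falls short of 89613/43 but 12⁴ = 20736 reaches it, so n = 4.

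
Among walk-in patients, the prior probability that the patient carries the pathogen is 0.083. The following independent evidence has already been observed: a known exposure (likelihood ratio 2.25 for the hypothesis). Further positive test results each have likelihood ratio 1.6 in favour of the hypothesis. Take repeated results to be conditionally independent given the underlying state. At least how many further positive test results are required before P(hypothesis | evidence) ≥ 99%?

Prior odds = 0.083/0.917 = 83/917.
Bayes factor of the evidence already in hand = 2.25.
Odds after that evidence = (83/917) × 2.25 = 747/3668.
Target odds = 0.99/0.01 = 99.
Need 1.6ⁿ ≥ 99 ÷ (747/3668) = 40348/83.
1.6¹³ ≈450.36 falls short of 40348/83 but 1.6¹⁴ ≈720.576 reaches it, so n = 14.

14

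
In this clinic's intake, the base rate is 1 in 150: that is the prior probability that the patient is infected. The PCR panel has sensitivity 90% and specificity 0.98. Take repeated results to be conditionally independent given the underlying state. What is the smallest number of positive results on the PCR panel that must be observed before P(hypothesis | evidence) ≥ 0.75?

2

Prior odds: (1/150) ÷ (149/150) = 1/149.
False-positive rate = 1 − 0.98 = 0.02; likelihood ratio of a positive = 0.9/0.02 = 45.
Target odds: 0.75 ÷ 0.25 = 3.
Need (1/149) × 45ⁿ ≥ 3, i.e. 45ⁿ ≥ 447.
45¹ = 45 falls short of 447 but 45² = 2025 reaches it, so n = 2.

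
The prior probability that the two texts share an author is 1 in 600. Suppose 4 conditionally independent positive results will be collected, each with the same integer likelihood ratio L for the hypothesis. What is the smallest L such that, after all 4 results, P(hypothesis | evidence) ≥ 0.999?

Prior odds = (1/600)/(599/600) = 1/599.
Target odds = 0.999/0.001 = 999.
Need L⁴ ≥ 999 ÷ (1/599) = 598401.
27⁴ = 531441 < 598401 ≤ 614656 = 28⁴, so L = 28.

28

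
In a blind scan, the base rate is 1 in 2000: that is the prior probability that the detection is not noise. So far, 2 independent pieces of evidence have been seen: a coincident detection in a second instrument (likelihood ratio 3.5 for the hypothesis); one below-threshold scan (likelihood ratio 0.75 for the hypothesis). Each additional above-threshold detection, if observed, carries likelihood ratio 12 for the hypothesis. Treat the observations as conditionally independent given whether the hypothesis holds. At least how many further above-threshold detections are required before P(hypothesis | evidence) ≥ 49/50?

Prior odds = 0.0005/0.9995 = 1/1999.
Combined Bayes factor of the evidence already in hand = 3.5 × 0.75 = 2.625.
Odds after that evidence = (1/1999) × 2.625 = 21/15992.
Target odds = 0.98/0.02 = 49.
Need 12ⁿ ≥ 49 ÷ (21/15992) = 111944/3.
12⁴ = 20736 falls short of 111944/3 but 12⁵ = 248832 reaches it, so n = 5.

5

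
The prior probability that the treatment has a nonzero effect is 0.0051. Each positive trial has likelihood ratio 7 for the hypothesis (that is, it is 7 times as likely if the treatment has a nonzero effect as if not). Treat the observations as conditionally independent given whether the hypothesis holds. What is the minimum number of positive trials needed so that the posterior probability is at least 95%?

Prior odds: 0.0051 ÷ 0.9949 = 51/9949.
Likelihood ratio per positive trial = 7.
Target posterior odds = 0.95/0.05 = 19.
Require 7ⁿ ≥ 19 ÷ (51/9949) = 189031/51.
7⁴ = 2401 falls short of 189031/51 but 7⁵ = 16807 reaches it, so n = 5.

5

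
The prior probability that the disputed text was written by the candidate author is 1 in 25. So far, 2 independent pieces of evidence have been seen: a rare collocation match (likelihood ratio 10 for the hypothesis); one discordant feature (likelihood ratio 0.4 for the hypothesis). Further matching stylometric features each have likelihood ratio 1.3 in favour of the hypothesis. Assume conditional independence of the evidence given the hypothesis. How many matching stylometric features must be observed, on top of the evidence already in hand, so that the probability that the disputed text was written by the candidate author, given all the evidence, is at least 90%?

16

Prior odds = 0.04/0.96 = 1/24.
Combined Bayes factor of the evidence already in hand = 10 × 0.4 = 4.
Odds after that evidence = (1/24) × 4 = 1/6.
Target odds = 0.9/0.1 = 9.
Need 1.3ⁿ ≥ 9 ÷ (1/6) = 54.
1.3¹⁵ ≈51.1859 falls short of 54 but 1.3¹⁶ ≈66.5417 reaches it, so n = 16.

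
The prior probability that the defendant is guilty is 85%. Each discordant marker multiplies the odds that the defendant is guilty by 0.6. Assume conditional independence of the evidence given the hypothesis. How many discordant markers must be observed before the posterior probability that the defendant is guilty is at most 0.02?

Prior odds = 0.85/0.15 = 17/3.
Likelihood ratio per discordant marker = 0.6.
Target odds: 0.02 ÷ 0.98 = 1/49.
Require 0.6ⁿ ≤ 1/49 ÷ (17/3) = 3/833.
0.6¹¹ = 177147/48828125 is still above 3/833 but 0.6¹² = 531441/244140625 is at or below it, so n = 12.

12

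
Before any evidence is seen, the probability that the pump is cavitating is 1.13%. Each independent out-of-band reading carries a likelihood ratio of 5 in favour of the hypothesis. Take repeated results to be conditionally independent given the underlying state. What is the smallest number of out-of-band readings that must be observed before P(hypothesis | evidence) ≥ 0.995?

Prior odds: 0.0113 ÷ 0.9887 = 113/9887.
Likelihood ratio per out-of-band reading = 5.
Target posterior odds = 0.995/0.005 = 199.
Need (113/9887) × 5ⁿ ≥ 199, i.e. 5ⁿ ≥ 1967513/113.
5⁶ = 15625 falls short of 1967513/113 but 5⁷ = 78125 reaches it, so n = 7.

7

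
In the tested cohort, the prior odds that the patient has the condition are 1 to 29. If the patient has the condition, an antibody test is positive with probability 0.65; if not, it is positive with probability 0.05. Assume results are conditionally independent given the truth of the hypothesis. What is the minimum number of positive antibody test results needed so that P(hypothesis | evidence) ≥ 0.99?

4

Prior odds = 1/29.
Likelihood ratio of a positive = 0.65/0.05 = 13.
Target posterior odds = 0.99/0.01 = 99.
Need (1/29) × 13ⁿ ≥ 99, i.e. 13ⁿ ≥ 2871.
13³ = 2197 falls short of 2871 but 13⁴ = 28561 reaches it, so n = 4.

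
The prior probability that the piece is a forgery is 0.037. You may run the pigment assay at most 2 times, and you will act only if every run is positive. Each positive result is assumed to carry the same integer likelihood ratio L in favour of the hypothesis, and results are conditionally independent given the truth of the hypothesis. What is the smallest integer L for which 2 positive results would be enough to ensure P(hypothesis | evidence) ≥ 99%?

Prior odds = 0.037/0.963 = 37/963.
Target odds = 0.99/0.01 = 99.
Need L² ≥ 99 ÷ (37/963) = 95337/37.
50² = 2500 < 95337/37 ≤ 2601 = 51², so L = 51.

51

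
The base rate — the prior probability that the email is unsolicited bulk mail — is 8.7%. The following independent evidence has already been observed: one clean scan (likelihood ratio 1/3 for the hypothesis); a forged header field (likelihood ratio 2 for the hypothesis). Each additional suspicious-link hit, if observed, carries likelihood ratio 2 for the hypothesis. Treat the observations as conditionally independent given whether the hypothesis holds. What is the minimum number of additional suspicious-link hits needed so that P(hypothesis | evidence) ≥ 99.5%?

Prior odds = 0.087/0.913 = 87/913.
Combined Bayes factor of the evidence already in hand = (1/3) × 2 = 2/3.
Odds after that evidence = (87/913) × 2/3 = 58/913.
Target odds = 0.995/0.005 = 199.
Need 2ⁿ ≥ 199 ÷ (58/913) = 181687/58.
2¹¹ = 2048 falls short of 181687/58 but 2¹² = 4096 reaches it, so n = 12.

12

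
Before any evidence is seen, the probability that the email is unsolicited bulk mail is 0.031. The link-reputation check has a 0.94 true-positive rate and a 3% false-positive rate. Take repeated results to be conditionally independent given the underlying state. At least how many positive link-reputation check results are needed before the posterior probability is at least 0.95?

Prior odds: 0.031 ÷ 0.969 = 31/969.
Likelihood ratio of a positive result = 0.94/0.03 = 94/3.
Target odds: 0.95 ÷ 0.05 = 19.
Need (31/969) × (94/3)ⁿ ≥ 19, i.e. (94/3)ⁿ ≥ 18411/31.
(94/3)¹ = 94/3 falls short of 18411/31 but (94/3)² = 8836/9 reaches it, so n = 2.

2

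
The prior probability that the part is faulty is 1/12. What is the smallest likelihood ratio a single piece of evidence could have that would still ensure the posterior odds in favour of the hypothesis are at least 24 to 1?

Prior odds = (1/12)/(11/12) = 1/11.
Target odds = 24.
Required Bayes factor = 24 ÷ (1/11) = 264.

264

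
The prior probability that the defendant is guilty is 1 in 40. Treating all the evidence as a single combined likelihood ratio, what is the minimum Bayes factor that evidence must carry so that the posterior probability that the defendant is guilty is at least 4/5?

Prior odds = 0.025/0.975 = 1/39.
Target odds = 0.8/0.2 = 4.
Required Bayes factor = 4 ÷ (1/39) = 156.

156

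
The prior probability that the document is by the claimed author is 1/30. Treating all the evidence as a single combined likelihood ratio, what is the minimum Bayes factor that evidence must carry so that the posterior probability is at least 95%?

Prior odds = (1/30)/(29/30) = 1/29.
Target odds = 0.95/0.05 = 19.
Required Bayes factor = 19 ÷ (1/29) = 551.

551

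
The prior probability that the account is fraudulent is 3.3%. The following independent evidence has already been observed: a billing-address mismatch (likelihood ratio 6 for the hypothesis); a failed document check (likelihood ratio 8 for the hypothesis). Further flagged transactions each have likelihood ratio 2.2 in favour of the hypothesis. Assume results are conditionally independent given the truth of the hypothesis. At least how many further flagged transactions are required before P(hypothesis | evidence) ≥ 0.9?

Prior odds = 0.033/0.967 = 33/967.
Combined Bayes factor of the evidence already in hand = 6 × 8 = 48.
Odds after that evidence = (33/967) × 48 = 1584/967.
Target odds = 0.9/0.1 = 9.
Need 2.2ⁿ ≥ 9 ÷ (1584/967) = 967/176.
2.2² = 4.84 falls short of 967/176 but 2.2³ = 10.648 reaches it, so n = 3.

3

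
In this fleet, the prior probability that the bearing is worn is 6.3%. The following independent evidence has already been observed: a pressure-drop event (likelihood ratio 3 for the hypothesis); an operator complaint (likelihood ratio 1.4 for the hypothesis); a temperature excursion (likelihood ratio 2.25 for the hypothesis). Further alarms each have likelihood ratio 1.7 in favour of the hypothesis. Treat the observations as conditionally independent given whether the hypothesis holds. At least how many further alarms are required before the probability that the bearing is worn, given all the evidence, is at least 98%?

9

Prior odds = 0.063/0.937 = 63/937.
Combined Bayes factor of the evidence already in hand = 3 × 1.4 × 2.25 = 9.45.
Odds after that evidence = (63/937) × 9.45 = 11907/18740.
Target odds = 0.98/0.02 = 49.
Need 1.7ⁿ ≥ 49 ÷ (11907/18740) = 18740/243.
1.7⁸ ≈69.7576 falls short of 18740/243 but 1.7⁹ ≈118.588 reaches it, so n = 9.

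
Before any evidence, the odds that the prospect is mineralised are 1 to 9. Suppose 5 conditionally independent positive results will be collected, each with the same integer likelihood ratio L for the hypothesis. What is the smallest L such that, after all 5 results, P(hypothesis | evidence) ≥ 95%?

Prior odds = 1/9.
Target odds = 0.95/0.05 = 19.
Need L⁵ ≥ 19 ÷ (1/9) = 171.
2⁵ = 32 < 171 ≤ 243 = 3⁵, so L = 3.

3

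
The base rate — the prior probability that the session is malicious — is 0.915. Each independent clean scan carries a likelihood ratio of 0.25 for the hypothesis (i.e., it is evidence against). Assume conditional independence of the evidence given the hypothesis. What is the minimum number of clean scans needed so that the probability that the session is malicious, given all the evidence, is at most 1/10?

4

Prior odds: 0.915 ÷ 0.085 = 183/17.
Likelihood ratio per clean scan = 0.25.
Target odds: 0.1 ÷ 0.9 = 1/9.
Require 0.25ⁿ ≤ 1/9 ÷ (183/17) = 17/1647.
0.25³ = 0.015625 is still above 17/1647 but 0.25⁴ = 0.00390625 is at or below it, so n = 4.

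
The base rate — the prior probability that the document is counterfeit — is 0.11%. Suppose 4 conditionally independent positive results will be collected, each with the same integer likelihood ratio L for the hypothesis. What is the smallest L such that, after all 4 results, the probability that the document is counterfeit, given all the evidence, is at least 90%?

Prior odds = 0.0011/0.9989 = 11/9989.
Target odds = 0.9/0.1 = 9.
Need L⁴ ≥ 9 ÷ (11/9989) = 89901/11.
9⁴ = 6561 < 89901/11 ≤ 10000 = 10⁴, so L = 10.

10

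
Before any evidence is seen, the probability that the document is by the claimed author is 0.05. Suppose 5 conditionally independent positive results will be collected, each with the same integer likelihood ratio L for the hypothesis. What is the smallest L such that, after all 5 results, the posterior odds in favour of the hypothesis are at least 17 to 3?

Prior odds = 0.05/0.95 = 1/19.
Target odds = 17/3.
Need L⁵ ≥ 17/3 ÷ (1/19) = 323/3.
2⁵ = 32 < 323/3 ≤ 243 = 3⁵, so L = 3.

3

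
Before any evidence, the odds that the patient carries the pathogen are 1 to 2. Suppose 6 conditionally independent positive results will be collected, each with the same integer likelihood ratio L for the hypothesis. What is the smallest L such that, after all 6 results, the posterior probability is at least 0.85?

2

Prior odds = 0.5.
Target odds = 0.85/0.15 = 17/3.
Need L⁶ ≥ 17/3 ÷ 0.5 = 34/3.
1⁶ = 1 < 34/3 ≤ 64 = 2⁶, so L = 2.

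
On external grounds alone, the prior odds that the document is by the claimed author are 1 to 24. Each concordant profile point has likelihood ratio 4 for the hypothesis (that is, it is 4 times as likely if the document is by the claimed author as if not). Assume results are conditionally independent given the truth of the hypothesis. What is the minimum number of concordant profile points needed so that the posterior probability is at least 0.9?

4

Prior odds = 1/24.
Likelihood ratio per concordant profile point = 4.
Target odds: 0.9 ÷ 0.1 = 9.
Need (1/24) × 4ⁿ ≥ 9, i.e. 4ⁿ ≥ 216.
4³ = 64 falls short of 216 but 4⁴ = 256 reaches it, so n = 4.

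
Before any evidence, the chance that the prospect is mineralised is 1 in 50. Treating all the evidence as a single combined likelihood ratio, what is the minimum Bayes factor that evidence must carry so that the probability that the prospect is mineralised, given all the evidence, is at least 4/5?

196

Prior odds = 0.02/0.98 = 1/49.
Target odds = 0.8/0.2 = 4.
Required Bayes factor = 4 ÷ (1/49) = 196.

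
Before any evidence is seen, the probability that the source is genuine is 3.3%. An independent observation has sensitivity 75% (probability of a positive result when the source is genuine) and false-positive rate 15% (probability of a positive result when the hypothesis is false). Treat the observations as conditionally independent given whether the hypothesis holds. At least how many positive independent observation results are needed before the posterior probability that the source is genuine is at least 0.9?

Prior odds: 0.033 ÷ 0.967 = 33/967.
Likelihood ratio of a positive result = 0.75/0.15 = 5.
Target posterior odds = 0.9/0.1 = 9.
Need (33/967) × 5ⁿ ≥ 9, i.e. 5ⁿ ≥ 2901/11.
5³ = 125 falls short of 2901/11 but 5⁴ = 625 reaches it, so n = 4.

4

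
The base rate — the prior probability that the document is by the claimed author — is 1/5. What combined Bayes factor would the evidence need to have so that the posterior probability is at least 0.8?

Prior odds = 0.2/0.8 = 0.25.
Target odds = 0.8/0.2 = 4.
Required Bayes factor = 4 ÷ 0.25 = 16.

16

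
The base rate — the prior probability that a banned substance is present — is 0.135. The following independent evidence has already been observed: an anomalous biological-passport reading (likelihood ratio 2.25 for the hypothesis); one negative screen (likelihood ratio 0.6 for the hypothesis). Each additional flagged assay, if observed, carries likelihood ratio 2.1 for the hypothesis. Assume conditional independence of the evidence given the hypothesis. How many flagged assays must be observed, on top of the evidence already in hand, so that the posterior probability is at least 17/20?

Prior odds = 0.135/0.865 = 27/173.
Combined Bayes factor of the evidence already in hand = 2.25 × 0.6 = 1.35.
Odds after that evidence = (27/173) × 1.35 = 729/3460.
Target odds = 0.85/0.15 = 17/3.
Need 2.1ⁿ ≥ 17/3 ÷ (729/3460) = 58820/2187.
2.1⁴ = 19.4481 falls short of 58820/2187 but 2.1⁵ = 4084101/100000 reaches it, so n = 5.

5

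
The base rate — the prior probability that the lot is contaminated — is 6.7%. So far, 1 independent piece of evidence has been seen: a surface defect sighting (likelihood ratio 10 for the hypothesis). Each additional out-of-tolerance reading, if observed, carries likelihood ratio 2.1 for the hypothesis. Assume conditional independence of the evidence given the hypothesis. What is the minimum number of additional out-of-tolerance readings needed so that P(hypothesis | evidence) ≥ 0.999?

Prior odds = 0.067/0.933 = 67/933.
Bayes factor of the evidence already in hand = 10.
Odds after that evidence = (67/933) × 10 = 670/933.
Target odds = 0.999/0.001 = 999.
Need 2.1ⁿ ≥ 999 ÷ (670/933) = 932067/670.
2.1⁹ ≈794.28 falls short of 932067/670 but 2.1¹⁰ ≈1667.99 reaches it, so n = 10.

10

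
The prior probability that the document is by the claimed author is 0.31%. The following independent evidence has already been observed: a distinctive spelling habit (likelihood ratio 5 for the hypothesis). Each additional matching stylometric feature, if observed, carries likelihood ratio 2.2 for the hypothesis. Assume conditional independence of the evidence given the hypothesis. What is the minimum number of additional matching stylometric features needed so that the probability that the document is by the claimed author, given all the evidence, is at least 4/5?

Prior odds = 0.0031/0.9969 = 31/9969.
Bayes factor of the evidence already in hand = 5.
Odds after that evidence = (31/9969) × 5 = 155/9969.
Target odds = 0.8/0.2 = 4.
Need 2.2ⁿ ≥ 4 ÷ (155/9969) = 39876/155.
2.2⁷ = 19487171/78125 falls short of 39876/155 but 2.2⁸ = 214358881/390625 reaches it, so n = 8.

8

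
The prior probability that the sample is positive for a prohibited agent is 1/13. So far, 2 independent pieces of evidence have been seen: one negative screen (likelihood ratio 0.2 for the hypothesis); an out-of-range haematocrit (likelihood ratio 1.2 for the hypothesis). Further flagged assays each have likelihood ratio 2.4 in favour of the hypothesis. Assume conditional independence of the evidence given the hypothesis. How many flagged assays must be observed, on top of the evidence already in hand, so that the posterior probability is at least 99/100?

10

Prior odds = (1/13)/(12/13) = 1/12.
Combined Bayes factor of the evidence already in hand = 0.2 × 1.2 = 0.24.
Odds after that evidence = (1/12) × 0.24 = 0.02.
Target odds = 0.99/0.01 = 99.
Need 2.4ⁿ ≥ 99 ÷ 0.02 = 4950.
2.4⁹ ≈2641.81 falls short of 4950 but 2.4¹⁰ ≈6340.34 reaches it, so n = 10.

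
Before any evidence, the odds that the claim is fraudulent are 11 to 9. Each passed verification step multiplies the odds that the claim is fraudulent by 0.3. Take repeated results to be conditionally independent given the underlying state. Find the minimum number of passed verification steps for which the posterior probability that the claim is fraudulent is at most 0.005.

5

Prior odds = 11/9.
Likelihood ratio per passed verification step = 0.3.
Target odds: 0.005 ÷ 0.995 = 1/199.
Need (11/9) × 0.3ⁿ ≤ 1/199, i.e. 0.3ⁿ ≤ 9/2189.
0.3⁴ = 0.0081 is still above 9/2189 but 0.3⁵ = 243/100000 is at or below it, so n = 5.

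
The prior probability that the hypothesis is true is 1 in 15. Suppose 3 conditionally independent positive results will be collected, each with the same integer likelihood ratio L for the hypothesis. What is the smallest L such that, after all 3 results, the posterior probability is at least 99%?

Prior odds = (1/15)/(14/15) = 1/14.
Target odds = 0.99/0.01 = 99.
Need L³ ≥ 99 ÷ (1/14) = 1386.
11³ = 1331 < 1386 ≤ 1728 = 12³, so L = 12.

12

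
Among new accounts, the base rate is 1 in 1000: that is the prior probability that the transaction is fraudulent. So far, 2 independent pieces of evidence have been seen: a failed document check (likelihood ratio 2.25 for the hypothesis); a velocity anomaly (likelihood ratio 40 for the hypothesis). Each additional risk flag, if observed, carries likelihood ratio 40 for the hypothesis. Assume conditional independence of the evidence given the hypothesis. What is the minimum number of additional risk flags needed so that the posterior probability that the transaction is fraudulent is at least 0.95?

2

Prior odds = 0.001/0.999 = 1/999.
Combined Bayes factor of the evidence already in hand = 2.25 × 40 = 90.
Odds after that evidence = (1/999) × 90 = 10/111.
Target odds = 0.95/0.05 = 19.
Need 40ⁿ ≥ 19 ÷ (10/111) = 210.9.
40¹ = 40 falls short of 210.9 but 40² = 1600 reaches it, so n = 2.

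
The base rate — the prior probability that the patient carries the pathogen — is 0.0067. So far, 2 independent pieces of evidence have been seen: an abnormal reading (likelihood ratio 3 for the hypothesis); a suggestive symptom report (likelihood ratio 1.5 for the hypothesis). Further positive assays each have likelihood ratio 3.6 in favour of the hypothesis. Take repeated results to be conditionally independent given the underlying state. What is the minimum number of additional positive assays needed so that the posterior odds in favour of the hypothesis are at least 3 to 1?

4

Prior odds = 0.0067/0.9933 = 67/9933.
Combined Bayes factor of the evidence already in hand = 3 × 1.5 = 4.5.
Odds after that evidence = (67/9933) × 4.5 = 201/6622.
Target odds = 3.
Need 3.6ⁿ ≥ 3 ÷ (201/6622) = 6622/67.
3.6³ = 46.656 falls short of 6622/67 but 3.6⁴ = 167.9616 reaches it, so n = 4.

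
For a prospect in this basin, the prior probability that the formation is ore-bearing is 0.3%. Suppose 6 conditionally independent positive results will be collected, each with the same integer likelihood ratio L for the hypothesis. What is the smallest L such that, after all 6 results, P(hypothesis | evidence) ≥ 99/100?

Prior odds = 0.003/0.997 = 3/997.
Target odds = 0.99/0.01 = 99.
Need L⁶ ≥ 99 ÷ (3/997) = 32901.
5⁶ = 15625 < 32901 ≤ 46656 = 6⁶, so L = 6.

6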